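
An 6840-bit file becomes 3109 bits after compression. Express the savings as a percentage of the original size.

Space savings = (1 - Compressed/Original) × 100%
= (1 - 3109/6840) × 100%
= 54.55%


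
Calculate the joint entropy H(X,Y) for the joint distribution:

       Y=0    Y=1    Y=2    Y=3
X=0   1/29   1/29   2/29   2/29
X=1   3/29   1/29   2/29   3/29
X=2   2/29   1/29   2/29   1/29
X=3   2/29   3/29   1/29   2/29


H(X,Y) = -Σ p(x,y) log₂ p(x,y)
  p(0,0)=1/29: -0.0345 × log₂(0.0345) = 0.1675
  p(0,1)=1/29: -0.0345 × log₂(0.0345) = 0.1675
  p(0,2)=2/29: -0.0690 × log₂(0.0690) = 0.2661
  p(0,3)=2/29: -0.0690 × log₂(0.0690) = 0.2661
  p(1,0)=3/29: -0.1034 × log₂(0.1034) = 0.3386
  p(1,1)=1/29: -0.0345 × log₂(0.0345) = 0.1675
  p(1,2)=2/29: -0.0690 × log₂(0.0690) = 0.2661
  p(1,3)=3/29: -0.1034 × log₂(0.1034) = 0.3386
  p(2,0)=2/29: -0.0690 × log₂(0.0690) = 0.2661
  p(2,1)=1/29: -0.0345 × log₂(0.0345) = 0.1675
  p(2,2)=2/29: -0.0690 × log₂(0.0690) = 0.2661
  p(2,3)=1/29: -0.0345 × log₂(0.0345) = 0.1675
  p(3,0)=2/29: -0.0690 × log₂(0.0690) = 0.2661
  p(3,1)=3/29: -0.1034 × log₂(0.1034) = 0.3386
  p(3,2)=1/29: -0.0345 × log₂(0.0345) = 0.1675
  p(3,3)=2/29: -0.0690 × log₂(0.0690) = 0.2661
H(X,Y) = 3.8833 bits


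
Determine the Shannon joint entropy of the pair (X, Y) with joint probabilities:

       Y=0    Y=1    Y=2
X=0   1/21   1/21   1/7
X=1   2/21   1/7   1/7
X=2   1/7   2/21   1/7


H(X,Y) = -Σ p(x,y) log₂ p(x,y)
  p(0,0)=1/21: -0.0476 × log₂(0.0476) = 0.2092
  p(0,1)=1/21: -0.0476 × log₂(0.0476) = 0.2092
  p(0,2)=1/7: -0.1429 × log₂(0.1429) = 0.4011
  p(1,0)=2/21: -0.0952 × log₂(0.0952) = 0.3231
  p(1,1)=1/7: -0.1429 × log₂(0.1429) = 0.4011
  p(1,2)=1/7: -0.1429 × log₂(0.1429) = 0.4011
  p(2,0)=1/7: -0.1429 × log₂(0.1429) = 0.4011
  p(2,1)=2/21: -0.0952 × log₂(0.0952) = 0.3231
  p(2,2)=1/7: -0.1429 × log₂(0.1429) = 0.4011
H(X,Y) = 3.0697 bits


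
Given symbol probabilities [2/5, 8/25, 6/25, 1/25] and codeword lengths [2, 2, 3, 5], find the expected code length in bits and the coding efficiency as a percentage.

Average length L = Σ p_i × l_i = 2.3600 bits
Entropy H = 1.7347 bits
Efficiency η = H/L × 100% = 73.50%


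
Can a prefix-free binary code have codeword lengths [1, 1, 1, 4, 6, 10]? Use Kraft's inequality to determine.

Kraft inequality: Σ 2^(-l_i) ≤ 1 for prefix-free code
Calculating: 2^(-1) + 2^(-1) + 2^(-1) + 2^(-4) + 2^(-6) + 2^(-10)
= 0.5 + 0.5 + 0.5 + 0.0625 + 0.015625 + 0.0009765625
= 1.5791
Since 1.5791 > 1, prefix-free code does not exist


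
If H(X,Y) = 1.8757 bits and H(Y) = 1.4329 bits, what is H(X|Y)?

Chain rule: H(X,Y) = H(X|Y) + H(Y)
H(X|Y) = H(X,Y) - H(Y) = 1.8757 - 1.4329 = 0.4428 bits


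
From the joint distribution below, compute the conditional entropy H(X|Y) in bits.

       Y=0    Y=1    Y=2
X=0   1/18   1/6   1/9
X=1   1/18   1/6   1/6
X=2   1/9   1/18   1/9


H(X|Y) = Σ_y p(y) H(X|Y=y)
  p(Y=0) = 2/9, H(X|Y=0) = 1.5000
  p(Y=1) = 7/18, H(X|Y=1) = 1.4488
  p(Y=2) = 7/18, H(X|Y=2) = 1.5567
H(X|Y) = 0.2222×1.5000 + 0.3889×1.4488 + 0.3889×1.5567 = 1.5021 bits


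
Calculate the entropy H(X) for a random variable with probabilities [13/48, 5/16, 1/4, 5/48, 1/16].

H(X) = -Σ p(x) log₂ p(x)
  -13/48 × log₂(13/48) = 0.5104
  -5/16 × log₂(5/16) = 0.5244
  -1/4 × log₂(1/4) = 0.5000
  -5/48 × log₂(5/48) = 0.3399
  -1/16 × log₂(1/16) = 0.2500
H(X) = 2.1247 bits


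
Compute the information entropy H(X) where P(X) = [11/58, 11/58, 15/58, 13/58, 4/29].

H(X) = -Σ p(x) log₂ p(x)
  -11/58 × log₂(11/58) = 0.4549
  -11/58 × log₂(11/58) = 0.4549
  -15/58 × log₂(15/58) = 0.5046
  -13/58 × log₂(13/58) = 0.4836
  -4/29 × log₂(4/29) = 0.3942
H(X) = 2.2922 bits


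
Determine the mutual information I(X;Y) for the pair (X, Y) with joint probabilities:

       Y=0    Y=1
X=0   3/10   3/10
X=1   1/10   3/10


H(X) = 0.9710, H(Y) = 0.9710, H(X,Y) = 1.8955
I(X;Y) = H(X) + H(Y) - H(X,Y) = 0.0464 bits


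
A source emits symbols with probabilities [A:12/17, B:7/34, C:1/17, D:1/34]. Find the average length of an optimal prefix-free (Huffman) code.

Huffman tree construction:
Combine smallest probabilities repeatedly
Resulting codes:
  A: 1 (length 1)
  B: 01 (length 2)
  C: 001 (length 3)
  D: 000 (length 3)
Average length = Σ p(s) × length(s) = 1.3824 bits


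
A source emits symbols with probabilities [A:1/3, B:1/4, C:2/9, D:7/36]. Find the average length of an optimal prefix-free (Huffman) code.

Huffman tree construction:
Combine smallest probabilities repeatedly
Resulting codes:
  A: 11 (length 2)
  B: 10 (length 2)
  C: 01 (length 2)
  D: 00 (length 2)
Average length = Σ p(s) × length(s) = 2.0000 bits


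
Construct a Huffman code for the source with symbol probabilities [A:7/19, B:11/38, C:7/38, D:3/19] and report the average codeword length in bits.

Huffman tree construction:
Combine smallest probabilities repeatedly
Resulting codes:
  A: 0 (length 1)
  B: 10 (length 2)
  C: 111 (length 3)
  D: 110 (length 3)
Average length = Σ p(s) × length(s) = 1.9737 bits


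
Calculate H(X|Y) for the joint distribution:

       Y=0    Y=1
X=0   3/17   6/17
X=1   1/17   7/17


H(X|Y) = Σ_y p(y) H(X|Y=y)
  p(Y=0) = 4/17, H(X|Y=0) = 0.8113
  p(Y=1) = 13/17, H(X|Y=1) = 0.9957
H(X|Y) = 0.2353×0.8113 + 0.7647×0.9957 = 0.9523 bits


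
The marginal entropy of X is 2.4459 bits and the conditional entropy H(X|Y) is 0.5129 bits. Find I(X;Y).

I(X;Y) = H(X) - H(X|Y)
I(X;Y) = 2.4459 - 0.5129 = 1.933 bits


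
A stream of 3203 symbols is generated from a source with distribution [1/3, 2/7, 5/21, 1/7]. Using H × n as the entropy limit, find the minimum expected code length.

Entropy H = 1.9387 bits/symbol
Minimum bits = H × n = 1.9387 × 3203
= 6209.68 bits


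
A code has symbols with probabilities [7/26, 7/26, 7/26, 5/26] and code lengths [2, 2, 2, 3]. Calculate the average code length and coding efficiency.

Average length L = Σ p_i × l_i = 2.1923 bits
Entropy H = 1.9864 bits
Efficiency η = H/L × 100% = 90.61%


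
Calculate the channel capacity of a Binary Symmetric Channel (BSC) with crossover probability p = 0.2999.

For BSC with error probability p:
C = 1 - H(p) where H(p) is binary entropy
H(0.2999) = -0.2999 × log₂(0.2999) - 0.7001 × log₂(0.7001)
H(p) = 0.8812
C = 1 - 0.8812 = 0.1188 bits/use


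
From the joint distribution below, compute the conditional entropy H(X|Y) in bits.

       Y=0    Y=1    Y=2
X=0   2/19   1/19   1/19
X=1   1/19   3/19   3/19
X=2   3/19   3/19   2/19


H(X|Y) = Σ_y p(y) H(X|Y=y)
  p(Y=0) = 6/19, H(X|Y=0) = 1.4591
  p(Y=1) = 7/19, H(X|Y=1) = 1.4488
  p(Y=2) = 6/19, H(X|Y=2) = 1.4591
H(X|Y) = 0.3158×1.4591 + 0.3684×1.4488 + 0.3158×1.4591 = 1.4553 bits


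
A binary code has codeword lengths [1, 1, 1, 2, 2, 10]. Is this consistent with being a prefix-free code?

Kraft inequality: Σ 2^(-l_i) ≤ 1 for prefix-free code
Calculating: 2^(-1) + 2^(-1) + 2^(-1) + 2^(-2) + 2^(-2) + 2^(-10)
= 0.5 + 0.5 + 0.5 + 0.25 + 0.25 + 0.0009765625
= 2.0010
Since 2.0010 > 1, prefix-free code does not exist


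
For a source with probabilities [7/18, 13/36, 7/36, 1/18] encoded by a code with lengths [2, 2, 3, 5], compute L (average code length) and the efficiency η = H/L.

Average length L = Σ p_i × l_i = 2.3611 bits
Entropy H = 1.7516 bits
Efficiency η = H/L × 100% = 74.18%


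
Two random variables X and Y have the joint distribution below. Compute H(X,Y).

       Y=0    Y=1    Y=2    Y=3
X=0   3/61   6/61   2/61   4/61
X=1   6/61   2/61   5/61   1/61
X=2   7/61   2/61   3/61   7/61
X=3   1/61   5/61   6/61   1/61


H(X,Y) = -Σ p(x,y) log₂ p(x,y)
  p(0,0)=3/61: -0.0492 × log₂(0.0492) = 0.2137
  p(0,1)=6/61: -0.0984 × log₂(0.0984) = 0.3291
  p(0,2)=2/61: -0.0328 × log₂(0.0328) = 0.1617
  p(0,3)=4/61: -0.0656 × log₂(0.0656) = 0.2578
  p(1,0)=6/61: -0.0984 × log₂(0.0984) = 0.3291
  p(1,1)=2/61: -0.0328 × log₂(0.0328) = 0.1617
  p(1,2)=5/61: -0.0820 × log₂(0.0820) = 0.2958
  p(1,3)=1/61: -0.0164 × log₂(0.0164) = 0.0972
  p(2,0)=7/61: -0.1148 × log₂(0.1148) = 0.3584
  p(2,1)=2/61: -0.0328 × log₂(0.0328) = 0.1617
  p(2,2)=3/61: -0.0492 × log₂(0.0492) = 0.2137
  p(2,3)=7/61: -0.1148 × log₂(0.1148) = 0.3584
  p(3,0)=1/61: -0.0164 × log₂(0.0164) = 0.0972
  p(3,1)=5/61: -0.0820 × log₂(0.0820) = 0.2958
  p(3,2)=6/61: -0.0984 × log₂(0.0984) = 0.3291
  p(3,3)=1/61: -0.0164 × log₂(0.0164) = 0.0972
H(X,Y) = 3.7576 bits


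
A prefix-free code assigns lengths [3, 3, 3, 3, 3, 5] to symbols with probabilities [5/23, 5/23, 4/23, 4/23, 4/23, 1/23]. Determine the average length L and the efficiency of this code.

Average length L = Σ p_i × l_i = 3.0870 bits
Entropy H = 2.4705 bits
Efficiency η = H/L × 100% = 80.03%


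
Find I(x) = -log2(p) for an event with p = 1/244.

Information content I(x) = -log₂(p(x))
I = -log₂(1/244) = -log₂(0.0041)
I = 7.9307 bits


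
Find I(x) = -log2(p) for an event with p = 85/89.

Information content I(x) = -log₂(p(x))
I = -log₂(85/89) = -log₂(0.9551)
I = 0.0663 bits


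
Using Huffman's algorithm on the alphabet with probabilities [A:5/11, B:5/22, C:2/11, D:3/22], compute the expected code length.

Huffman tree construction:
Combine smallest probabilities repeatedly
Resulting codes:
  A: 0 (length 1)
  B: 10 (length 2)
  C: 111 (length 3)
  D: 110 (length 3)
Average length = Σ p(s) × length(s) = 1.8636 bits


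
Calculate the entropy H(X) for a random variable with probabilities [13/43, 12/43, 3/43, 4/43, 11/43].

H(X) = -Σ p(x) log₂ p(x)
  -13/43 × log₂(13/43) = 0.5218
  -12/43 × log₂(12/43) = 0.5139
  -3/43 × log₂(3/43) = 0.2680
  -4/43 × log₂(4/43) = 0.3187
  -11/43 × log₂(11/43) = 0.5031
H(X) = 2.1255 bits


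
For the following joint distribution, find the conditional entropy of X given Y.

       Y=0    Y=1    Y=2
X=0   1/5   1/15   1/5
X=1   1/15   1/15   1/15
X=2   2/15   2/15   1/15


H(X|Y) = Σ_y p(y) H(X|Y=y)
  p(Y=0) = 2/5, H(X|Y=0) = 1.4591
  p(Y=1) = 4/15, H(X|Y=1) = 1.5000
  p(Y=2) = 1/3, H(X|Y=2) = 1.3710
H(X|Y) = 0.4000×1.4591 + 0.2667×1.5000 + 0.3333×1.3710 = 1.4406 bits


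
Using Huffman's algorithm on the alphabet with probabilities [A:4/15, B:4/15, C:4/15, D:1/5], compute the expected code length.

Huffman tree construction:
Combine smallest probabilities repeatedly
Resulting codes:
  A: 01 (length 2)
  B: 10 (length 2)
  C: 11 (length 2)
  D: 00 (length 2)
Average length = Σ p(s) × length(s) = 2.0000 bits


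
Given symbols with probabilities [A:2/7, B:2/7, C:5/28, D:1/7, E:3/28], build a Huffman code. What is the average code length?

Huffman tree construction:
Combine smallest probabilities repeatedly
Resulting codes:
  A: 10 (length 2)
  B: 11 (length 2)
  C: 00 (length 2)
  D: 011 (length 3)
  E: 010 (length 3)
Average length = Σ p(s) × length(s) = 2.2500 bits


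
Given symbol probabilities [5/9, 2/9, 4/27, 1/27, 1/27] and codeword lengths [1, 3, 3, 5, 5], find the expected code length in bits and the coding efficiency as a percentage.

Average length L = Σ p_i × l_i = 2.0370 bits
Entropy H = 1.7137 bits
Efficiency η = H/L × 100% = 84.13%


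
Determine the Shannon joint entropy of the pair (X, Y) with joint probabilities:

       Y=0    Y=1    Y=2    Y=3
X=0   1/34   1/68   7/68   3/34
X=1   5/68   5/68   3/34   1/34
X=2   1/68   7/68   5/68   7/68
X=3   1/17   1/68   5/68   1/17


H(X,Y) = -Σ p(x,y) log₂ p(x,y)
  p(0,0)=1/34: -0.0294 × log₂(0.0294) = 0.1496
  p(0,1)=1/68: -0.0147 × log₂(0.0147) = 0.0895
  p(0,2)=7/68: -0.1029 × log₂(0.1029) = 0.3377
  p(0,3)=3/34: -0.0882 × log₂(0.0882) = 0.3090
  p(1,0)=5/68: -0.0735 × log₂(0.0735) = 0.2769
  p(1,1)=5/68: -0.0735 × log₂(0.0735) = 0.2769
  p(1,2)=3/34: -0.0882 × log₂(0.0882) = 0.3090
  p(1,3)=1/34: -0.0294 × log₂(0.0294) = 0.1496
  p(2,0)=1/68: -0.0147 × log₂(0.0147) = 0.0895
  p(2,1)=7/68: -0.1029 × log₂(0.1029) = 0.3377
  p(2,2)=5/68: -0.0735 × log₂(0.0735) = 0.2769
  p(2,3)=7/68: -0.1029 × log₂(0.1029) = 0.3377
  p(3,0)=1/17: -0.0588 × log₂(0.0588) = 0.2404
  p(3,1)=1/68: -0.0147 × log₂(0.0147) = 0.0895
  p(3,2)=5/68: -0.0735 × log₂(0.0735) = 0.2769
  p(3,3)=1/17: -0.0588 × log₂(0.0588) = 0.2404
H(X,Y) = 3.7873 bits


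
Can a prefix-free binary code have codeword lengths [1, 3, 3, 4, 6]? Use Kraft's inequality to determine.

Kraft inequality: Σ 2^(-l_i) ≤ 1 for prefix-free code
Calculating: 2^(-1) + 2^(-3) + 2^(-3) + 2^(-4) + 2^(-6)
= 0.5 + 0.125 + 0.125 + 0.0625 + 0.015625
= 0.8281
Since 0.8281 ≤ 1, prefix-free code exists


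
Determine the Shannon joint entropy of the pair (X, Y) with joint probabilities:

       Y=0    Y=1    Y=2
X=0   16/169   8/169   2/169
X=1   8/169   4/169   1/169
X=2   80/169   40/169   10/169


H(X,Y) = -Σ p(x,y) log₂ p(x,y)
  p(0,0)=16/169: -0.0947 × log₂(0.0947) = 0.3220
  p(0,1)=8/169: -0.0473 × log₂(0.0473) = 0.2083
  p(0,2)=2/169: -0.0118 × log₂(0.0118) = 0.0758
  p(1,0)=8/169: -0.0473 × log₂(0.0473) = 0.2083
  p(1,1)=4/169: -0.0237 × log₂(0.0237) = 0.1278
  p(1,2)=1/169: -0.0059 × log₂(0.0059) = 0.0438
  p(2,0)=80/169: -0.4734 × log₂(0.4734) = 0.5107
  p(2,1)=40/169: -0.2367 × log₂(0.2367) = 0.4921
  p(2,2)=10/169: -0.0592 × log₂(0.0592) = 0.2414
H(X,Y) = 2.2302 bits


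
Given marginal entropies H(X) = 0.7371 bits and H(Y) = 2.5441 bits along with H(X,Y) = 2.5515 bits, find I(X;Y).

I(X;Y) = H(X) + H(Y) - H(X,Y)
I(X;Y) = 0.7371 + 2.5441 - 2.5515 = 0.7297 bits


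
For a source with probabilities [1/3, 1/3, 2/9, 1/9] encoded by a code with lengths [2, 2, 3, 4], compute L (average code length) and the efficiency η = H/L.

Average length L = Σ p_i × l_i = 2.4444 bits
Entropy H = 1.8911 bits
Efficiency η = H/L × 100% = 77.36%


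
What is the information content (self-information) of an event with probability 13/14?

Information content I(x) = -log₂(p(x))
I = -log₂(13/14) = -log₂(0.9286)
I = 0.1069 bits


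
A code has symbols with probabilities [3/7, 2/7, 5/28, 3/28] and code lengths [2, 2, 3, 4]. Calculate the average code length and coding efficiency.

Average length L = Σ p_i × l_i = 2.3929 bits
Entropy H = 1.8294 bits
Efficiency η = H/L × 100% = 76.45%


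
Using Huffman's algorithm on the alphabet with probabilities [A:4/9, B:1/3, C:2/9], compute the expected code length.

Huffman tree construction:
Combine smallest probabilities repeatedly
Resulting codes:
  A: 0 (length 1)
  B: 11 (length 2)
  C: 10 (length 2)
Average length = Σ p(s) × length(s) = 1.5556 bits


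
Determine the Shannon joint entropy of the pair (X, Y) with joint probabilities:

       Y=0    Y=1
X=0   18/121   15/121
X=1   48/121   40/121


H(X,Y) = -Σ p(x,y) log₂ p(x,y)
  p(0,0)=18/121: -0.1488 × log₂(0.1488) = 0.4089
  p(0,1)=15/121: -0.1240 × log₂(0.1240) = 0.3734
  p(1,0)=48/121: -0.3967 × log₂(0.3967) = 0.5292
  p(1,1)=40/121: -0.3306 × log₂(0.3306) = 0.5279
H(X,Y) = 1.8394 bits


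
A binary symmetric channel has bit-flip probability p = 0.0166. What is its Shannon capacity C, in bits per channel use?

For BSC with error probability p:
C = 1 - H(p) where H(p) is binary entropy
H(0.0166) = -0.0166 × log₂(0.0166) - 0.9834 × log₂(0.9834)
H(p) = 0.1219
C = 1 - 0.1219 = 0.8781 bits/use


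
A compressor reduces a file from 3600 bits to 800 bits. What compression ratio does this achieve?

Compression ratio = Original / Compressed
= 3600 / 800 = 4.50:1


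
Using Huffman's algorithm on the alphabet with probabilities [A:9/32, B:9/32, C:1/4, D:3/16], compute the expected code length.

Huffman tree construction:
Combine smallest probabilities repeatedly
Resulting codes:
  A: 10 (length 2)
  B: 11 (length 2)
  C: 01 (length 2)
  D: 00 (length 2)
Average length = Σ p(s) × length(s) = 2.0000 bits


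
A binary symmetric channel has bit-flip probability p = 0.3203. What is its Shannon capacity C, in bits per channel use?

For BSC with error probability p:
C = 1 - H(p) where H(p) is binary entropy
H(0.3203) = -0.3203 × log₂(0.3203) - 0.6797 × log₂(0.6797)
H(p) = 0.9047
C = 1 - 0.9047 = 0.0953 bits/use


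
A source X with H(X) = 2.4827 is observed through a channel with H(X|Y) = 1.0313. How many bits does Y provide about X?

I(X;Y) = H(X) - H(X|Y)
I(X;Y) = 2.4827 - 1.0313 = 1.4514 bits


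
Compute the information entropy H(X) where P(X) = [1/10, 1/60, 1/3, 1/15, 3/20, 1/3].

H(X) = -Σ p(x) log₂ p(x)
  -1/10 × log₂(1/10) = 0.3322
  -1/60 × log₂(1/60) = 0.0984
  -1/3 × log₂(1/3) = 0.5283
  -1/15 × log₂(1/15) = 0.2605
  -3/20 × log₂(3/20) = 0.4105
  -1/3 × log₂(1/3) = 0.5283
H(X) = 2.1583 bits


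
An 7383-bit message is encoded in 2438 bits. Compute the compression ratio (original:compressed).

Compression ratio = Original / Compressed
= 7383 / 2438 = 3.03:1


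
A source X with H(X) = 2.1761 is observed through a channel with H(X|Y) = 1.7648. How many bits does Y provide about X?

I(X;Y) = H(X) - H(X|Y)
I(X;Y) = 2.1761 - 1.7648 = 0.4113 bits


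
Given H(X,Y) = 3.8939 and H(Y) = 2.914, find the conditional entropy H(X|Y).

Chain rule: H(X,Y) = H(X|Y) + H(Y)
H(X|Y) = H(X,Y) - H(Y) = 3.8939 - 2.914 = 0.9799 bits


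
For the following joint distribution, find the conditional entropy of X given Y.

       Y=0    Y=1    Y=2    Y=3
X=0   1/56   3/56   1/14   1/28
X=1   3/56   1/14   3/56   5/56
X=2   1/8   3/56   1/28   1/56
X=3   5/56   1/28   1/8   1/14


H(X|Y) = Σ_y p(y) H(X|Y=y)
  p(Y=0) = 2/7, H(X|Y=0) = 1.7490
  p(Y=1) = 3/14, H(X|Y=1) = 1.9591
  p(Y=2) = 2/7, H(X|Y=2) = 1.8496
  p(Y=3) = 3/14, H(X|Y=3) = 1.7842
H(X|Y) = 0.2857×1.7490 + 0.2143×1.9591 + 0.2857×1.8496 + 0.2143×1.7842 = 1.8303 bits


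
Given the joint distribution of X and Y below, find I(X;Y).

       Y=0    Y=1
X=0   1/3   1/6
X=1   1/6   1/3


H(X) = 1.0000, H(Y) = 1.0000, H(X,Y) = 1.9183
I(X;Y) = H(X) + H(Y) - H(X,Y) = 0.0817 bits


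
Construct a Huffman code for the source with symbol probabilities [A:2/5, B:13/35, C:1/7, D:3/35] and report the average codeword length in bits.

Huffman tree construction:
Combine smallest probabilities repeatedly
Resulting codes:
  A: 0 (length 1)
  B: 11 (length 2)
  C: 101 (length 3)
  D: 100 (length 3)
Average length = Σ p(s) × length(s) = 1.8286 bits


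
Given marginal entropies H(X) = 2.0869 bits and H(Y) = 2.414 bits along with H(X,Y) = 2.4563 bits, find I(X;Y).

I(X;Y) = H(X) + H(Y) - H(X,Y)
I(X;Y) = 2.0869 + 2.414 - 2.4563 = 2.0446 bits


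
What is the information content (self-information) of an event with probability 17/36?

Information content I(x) = -log₂(p(x))
I = -log₂(17/36) = -log₂(0.4722)
I = 1.0825 bits


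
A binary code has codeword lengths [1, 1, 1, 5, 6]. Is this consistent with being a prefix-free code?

Kraft inequality: Σ 2^(-l_i) ≤ 1 for prefix-free code
Calculating: 2^(-1) + 2^(-1) + 2^(-1) + 2^(-5) + 2^(-6)
= 0.5 + 0.5 + 0.5 + 0.03125 + 0.015625
= 1.5469
Since 1.5469 > 1, prefix-free code does not exist


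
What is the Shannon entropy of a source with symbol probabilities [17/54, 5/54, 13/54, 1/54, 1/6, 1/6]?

H(X) = -Σ p(x) log₂ p(x)
  -17/54 × log₂(17/54) = 0.5249
  -5/54 × log₂(5/54) = 0.3179
  -13/54 × log₂(13/54) = 0.4946
  -1/54 × log₂(1/54) = 0.1066
  -1/6 × log₂(1/6) = 0.4308
  -1/6 × log₂(1/6) = 0.4308
H(X) = 2.3056 bits


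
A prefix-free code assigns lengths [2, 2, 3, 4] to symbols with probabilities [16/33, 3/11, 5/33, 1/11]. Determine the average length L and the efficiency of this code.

Average length L = Σ p_i × l_i = 2.3333 bits
Entropy H = 1.7446 bits
Efficiency η = H/L × 100% = 74.77%


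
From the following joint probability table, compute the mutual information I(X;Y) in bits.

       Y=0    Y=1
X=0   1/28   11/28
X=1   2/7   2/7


H(X) = 0.9852, H(Y) = 0.9059, H(X,Y) = 1.7340
I(X;Y) = H(X) + H(Y) - H(X,Y) = 0.1571 bits


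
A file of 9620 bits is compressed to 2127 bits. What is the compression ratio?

Compression ratio = Original / Compressed
= 9620 / 2127 = 4.52:1


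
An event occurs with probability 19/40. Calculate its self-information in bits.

Information content I(x) = -log₂(p(x))
I = -log₂(19/40) = -log₂(0.4750)
I = 1.0740 bits


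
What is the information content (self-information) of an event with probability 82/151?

Information content I(x) = -log₂(p(x))
I = -log₂(82/151) = -log₂(0.5430)
I = 0.8809 bits


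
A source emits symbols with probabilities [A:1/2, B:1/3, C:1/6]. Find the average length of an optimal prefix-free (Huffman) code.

Huffman tree construction:
Combine smallest probabilities repeatedly
Resulting codes:
  A: 0 (length 1)
  B: 11 (length 2)
  C: 10 (length 2)
Average length = Σ p(s) × length(s) = 1.5000 bits


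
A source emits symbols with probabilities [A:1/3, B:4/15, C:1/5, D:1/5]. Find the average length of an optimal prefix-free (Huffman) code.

Huffman tree construction:
Combine smallest probabilities repeatedly
Resulting codes:
  A: 11 (length 2)
  B: 10 (length 2)
  C: 00 (length 2)
  D: 01 (length 2)
Average length = Σ p(s) × length(s) = 2.0000 bits


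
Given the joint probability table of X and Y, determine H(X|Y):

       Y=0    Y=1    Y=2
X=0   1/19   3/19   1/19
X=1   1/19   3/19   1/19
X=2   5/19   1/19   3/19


H(X|Y) = Σ_y p(y) H(X|Y=y)
  p(Y=0) = 7/19, H(X|Y=0) = 1.1488
  p(Y=1) = 7/19, H(X|Y=1) = 1.4488
  p(Y=2) = 5/19, H(X|Y=2) = 1.3710
H(X|Y) = 0.3684×1.1488 + 0.3684×1.4488 + 0.2632×1.3710 = 1.3178 bits


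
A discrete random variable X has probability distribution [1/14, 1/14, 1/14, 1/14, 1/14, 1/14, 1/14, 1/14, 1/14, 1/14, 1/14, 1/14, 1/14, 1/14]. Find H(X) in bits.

H(X) = -Σ p(x) log₂ p(x)
  -1/14 × log₂(1/14) = 0.2720
  -1/14 × log₂(1/14) = 0.2720
  -1/14 × log₂(1/14) = 0.2720
  -1/14 × log₂(1/14) = 0.2720
  -1/14 × log₂(1/14) = 0.2720
  -1/14 × log₂(1/14) = 0.2720
  -1/14 × log₂(1/14) = 0.2720
  -1/14 × log₂(1/14) = 0.2720
  -1/14 × log₂(1/14) = 0.2720
  -1/14 × log₂(1/14) = 0.2720
  -1/14 × log₂(1/14) = 0.2720
  -1/14 × log₂(1/14) = 0.2720
  -1/14 × log₂(1/14) = 0.2720
  -1/14 × log₂(1/14) = 0.2720
H(X) = 3.8074 bits


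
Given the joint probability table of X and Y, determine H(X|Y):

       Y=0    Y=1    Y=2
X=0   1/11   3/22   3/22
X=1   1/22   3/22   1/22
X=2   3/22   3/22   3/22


H(X|Y) = Σ_y p(y) H(X|Y=y)
  p(Y=0) = 3/11, H(X|Y=0) = 1.4591
  p(Y=1) = 9/22, H(X|Y=1) = 1.5850
  p(Y=2) = 7/22, H(X|Y=2) = 1.4488
H(X|Y) = 0.2727×1.4591 + 0.4091×1.5850 + 0.3182×1.4488 = 1.5073 bits


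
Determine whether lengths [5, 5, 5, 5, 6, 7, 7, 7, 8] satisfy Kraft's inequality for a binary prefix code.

Kraft inequality: Σ 2^(-l_i) ≤ 1 for prefix-free code
Calculating: 2^(-5) + 2^(-5) + 2^(-5) + 2^(-5) + 2^(-6) + 2^(-7) + 2^(-7) + 2^(-7) + 2^(-8)
= 0.03125 + 0.03125 + 0.03125 + 0.03125 + 0.015625 + 0.0078125 + 0.0078125 + 0.0078125 + 0.00390625
= 0.1680
Since 0.1680 ≤ 1, prefix-free code exists


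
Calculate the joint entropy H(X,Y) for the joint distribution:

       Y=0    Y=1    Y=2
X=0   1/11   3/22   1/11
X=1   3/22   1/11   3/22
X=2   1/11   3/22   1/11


H(X,Y) = -Σ p(x,y) log₂ p(x,y)
  p(0,0)=1/11: -0.0909 × log₂(0.0909) = 0.3145
  p(0,1)=3/22: -0.1364 × log₂(0.1364) = 0.3920
  p(0,2)=1/11: -0.0909 × log₂(0.0909) = 0.3145
  p(1,0)=3/22: -0.1364 × log₂(0.1364) = 0.3920
  p(1,1)=1/11: -0.0909 × log₂(0.0909) = 0.3145
  p(1,2)=3/22: -0.1364 × log₂(0.1364) = 0.3920
  p(2,0)=1/11: -0.0909 × log₂(0.0909) = 0.3145
  p(2,1)=3/22: -0.1364 × log₂(0.1364) = 0.3920
  p(2,2)=1/11: -0.0909 × log₂(0.0909) = 0.3145
H(X,Y) = 3.1404 bits


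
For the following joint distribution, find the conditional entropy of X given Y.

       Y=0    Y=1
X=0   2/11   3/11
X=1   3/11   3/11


H(X|Y) = Σ_y p(y) H(X|Y=y)
  p(Y=0) = 5/11, H(X|Y=0) = 0.9710
  p(Y=1) = 6/11, H(X|Y=1) = 1.0000
H(X|Y) = 0.4545×0.9710 + 0.5455×1.0000 = 0.9868 bits


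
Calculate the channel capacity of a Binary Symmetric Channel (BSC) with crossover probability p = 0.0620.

For BSC with error probability p:
C = 1 - H(p) where H(p) is binary entropy
H(0.0620) = -0.0620 × log₂(0.0620) - 0.9380 × log₂(0.9380)
H(p) = 0.3353
C = 1 - 0.3353 = 0.6647 bits/use


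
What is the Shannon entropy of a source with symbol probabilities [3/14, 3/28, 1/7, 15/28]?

H(X) = -Σ p(x) log₂ p(x)
  -3/14 × log₂(3/14) = 0.4762
  -3/28 × log₂(3/28) = 0.3453
  -1/7 × log₂(1/7) = 0.4011
  -15/28 × log₂(15/28) = 0.4824
H(X) = 1.7049 bits


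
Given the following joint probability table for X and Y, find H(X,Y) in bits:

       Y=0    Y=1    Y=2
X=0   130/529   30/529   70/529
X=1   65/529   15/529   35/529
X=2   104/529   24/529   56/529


H(X,Y) = -Σ p(x,y) log₂ p(x,y)
  p(0,0)=130/529: -0.2457 × log₂(0.2457) = 0.4976
  p(0,1)=30/529: -0.0567 × log₂(0.0567) = 0.2348
  p(0,2)=70/529: -0.1323 × log₂(0.1323) = 0.3861
  p(1,0)=65/529: -0.1229 × log₂(0.1229) = 0.3717
  p(1,1)=15/529: -0.0284 × log₂(0.0284) = 0.1458
  p(1,2)=35/529: -0.0662 × log₂(0.0662) = 0.2592
  p(2,0)=104/529: -0.1966 × log₂(0.1966) = 0.4614
  p(2,1)=24/529: -0.0454 × log₂(0.0454) = 0.2024
  p(2,2)=56/529: -0.1059 × log₂(0.1059) = 0.3430
H(X,Y) = 2.9019 bits


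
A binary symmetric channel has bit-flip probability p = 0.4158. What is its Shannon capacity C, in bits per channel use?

For BSC with error probability p:
C = 1 - H(p) where H(p) is binary entropy
H(0.4158) = -0.4158 × log₂(0.4158) - 0.5842 × log₂(0.5842)
H(p) = 0.9794
C = 1 - 0.9794 = 0.0206 bits/use


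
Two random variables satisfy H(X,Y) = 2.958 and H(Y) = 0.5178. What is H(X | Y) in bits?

Chain rule: H(X,Y) = H(X|Y) + H(Y)
H(X|Y) = H(X,Y) - H(Y) = 2.958 - 0.5178 = 2.4402 bits


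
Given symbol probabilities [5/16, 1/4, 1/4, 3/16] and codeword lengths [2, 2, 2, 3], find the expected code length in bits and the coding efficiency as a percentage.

Average length L = Σ p_i × l_i = 2.1875 bits
Entropy H = 1.9772 bits
Efficiency η = H/L × 100% = 90.39%


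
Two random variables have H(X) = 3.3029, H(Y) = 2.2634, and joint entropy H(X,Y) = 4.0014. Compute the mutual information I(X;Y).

I(X;Y) = H(X) + H(Y) - H(X,Y)
I(X;Y) = 3.3029 + 2.2634 - 4.0014 = 1.5649 bits


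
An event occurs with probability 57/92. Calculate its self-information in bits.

Information content I(x) = -log₂(p(x))
I = -log₂(57/92) = -log₂(0.6196)
I = 0.6907 bits


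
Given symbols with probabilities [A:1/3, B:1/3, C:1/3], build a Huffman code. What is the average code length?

Huffman tree construction:
Combine smallest probabilities repeatedly
Resulting codes:
  A: 10 (length 2)
  B: 11 (length 2)
  C: 0 (length 1)
Average length = Σ p(s) × length(s) = 1.6667 bits


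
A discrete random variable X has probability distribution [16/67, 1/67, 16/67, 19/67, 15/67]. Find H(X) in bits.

H(X) = -Σ p(x) log₂ p(x)
  -16/67 × log₂(16/67) = 0.4934
  -1/67 × log₂(1/67) = 0.0905
  -16/67 × log₂(16/67) = 0.4934
  -19/67 × log₂(19/67) = 0.5156
  -15/67 × log₂(15/67) = 0.4834
H(X) = 2.0763 bits


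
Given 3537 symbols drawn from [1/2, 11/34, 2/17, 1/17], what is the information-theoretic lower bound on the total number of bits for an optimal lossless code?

Entropy H = 1.6304 bits/symbol
Minimum bits = H × n = 1.6304 × 3537
= 5766.67 bits


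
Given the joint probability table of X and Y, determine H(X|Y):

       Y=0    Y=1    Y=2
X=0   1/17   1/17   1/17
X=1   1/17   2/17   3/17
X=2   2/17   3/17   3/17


H(X|Y) = Σ_y p(y) H(X|Y=y)
  p(Y=0) = 4/17, H(X|Y=0) = 1.5000
  p(Y=1) = 6/17, H(X|Y=1) = 1.4591
  p(Y=2) = 7/17, H(X|Y=2) = 1.4488
H(X|Y) = 0.2353×1.5000 + 0.3529×1.4591 + 0.4118×1.4488 = 1.4645 bits


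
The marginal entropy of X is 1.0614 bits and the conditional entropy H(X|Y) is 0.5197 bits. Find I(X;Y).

I(X;Y) = H(X) - H(X|Y)
I(X;Y) = 1.0614 - 0.5197 = 0.5417 bits


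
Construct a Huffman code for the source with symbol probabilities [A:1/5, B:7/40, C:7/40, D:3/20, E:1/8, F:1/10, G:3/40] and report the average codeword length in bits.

Huffman tree construction:
Combine smallest probabilities repeatedly
Resulting codes:
  A: 01 (length 2)
  B: 110 (length 3)
  C: 111 (length 3)
  D: 101 (length 3)
  E: 100 (length 3)
  F: 001 (length 3)
  G: 000 (length 3)
Average length = Σ p(s) × length(s) = 2.8000 bits


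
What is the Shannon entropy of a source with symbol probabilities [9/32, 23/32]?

H(X) = -Σ p(x) log₂ p(x)
  -9/32 × log₂(9/32) = 0.5147
  -23/32 × log₂(23/32) = 0.3424
H(X) = 0.8571 bits


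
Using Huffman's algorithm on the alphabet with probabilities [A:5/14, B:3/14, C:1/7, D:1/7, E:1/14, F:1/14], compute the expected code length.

Huffman tree construction:
Combine smallest probabilities repeatedly
Resulting codes:
  A: 11 (length 2)
  B: 01 (length 2)
  C: 100 (length 3)
  D: 101 (length 3)
  E: 000 (length 3)
  F: 001 (length 3)
Average length = Σ p(s) × length(s) = 2.4286 bits


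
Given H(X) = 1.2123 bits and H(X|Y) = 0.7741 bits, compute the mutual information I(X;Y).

I(X;Y) = H(X) - H(X|Y)
I(X;Y) = 1.2123 - 0.7741 = 0.4382 bits


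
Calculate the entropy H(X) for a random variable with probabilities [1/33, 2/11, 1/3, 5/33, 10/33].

H(X) = -Σ p(x) log₂ p(x)
  -1/33 × log₂(1/33) = 0.1529
  -2/11 × log₂(2/11) = 0.4472
  -1/3 × log₂(1/3) = 0.5283
  -5/33 × log₂(5/33) = 0.4125
  -10/33 × log₂(10/33) = 0.5220
H(X) = 2.0628 bits


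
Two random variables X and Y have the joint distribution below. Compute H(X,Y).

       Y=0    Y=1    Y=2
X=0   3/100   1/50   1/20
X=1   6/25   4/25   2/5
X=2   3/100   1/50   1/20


H(X,Y) = -Σ p(x,y) log₂ p(x,y)
  p(0,0)=3/100: -0.0300 × log₂(0.0300) = 0.1518
  p(0,1)=1/50: -0.0200 × log₂(0.0200) = 0.1129
  p(0,2)=1/20: -0.0500 × log₂(0.0500) = 0.2161
  p(1,0)=6/25: -0.2400 × log₂(0.2400) = 0.4941
  p(1,1)=4/25: -0.1600 × log₂(0.1600) = 0.4230
  p(1,2)=2/5: -0.4000 × log₂(0.4000) = 0.5288
  p(2,0)=3/100: -0.0300 × log₂(0.0300) = 0.1518
  p(2,1)=1/50: -0.0200 × log₂(0.0200) = 0.1129
  p(2,2)=1/20: -0.0500 × log₂(0.0500) = 0.2161
H(X,Y) = 2.4074 bits


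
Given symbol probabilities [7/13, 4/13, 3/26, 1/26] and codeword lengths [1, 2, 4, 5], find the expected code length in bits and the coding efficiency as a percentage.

Average length L = Σ p_i × l_i = 1.8077 bits
Entropy H = 1.5444 bits
Efficiency η = H/L × 100% = 85.43%


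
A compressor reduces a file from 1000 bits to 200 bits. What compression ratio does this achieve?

Compression ratio = Original / Compressed
= 1000 / 200 = 5.00:1


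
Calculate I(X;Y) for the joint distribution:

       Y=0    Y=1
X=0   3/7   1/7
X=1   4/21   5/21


H(X) = 0.9852, H(Y) = 0.9587, H(X,Y) = 1.8736
I(X;Y) = H(X) + H(Y) - H(X,Y) = 0.0704 bits


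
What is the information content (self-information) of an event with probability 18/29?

Information content I(x) = -log₂(p(x))
I = -log₂(18/29) = -log₂(0.6207)
I = 0.6881 bits


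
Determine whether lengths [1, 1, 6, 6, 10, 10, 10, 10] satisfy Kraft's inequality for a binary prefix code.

Kraft inequality: Σ 2^(-l_i) ≤ 1 for prefix-free code
Calculating: 2^(-1) + 2^(-1) + 2^(-6) + 2^(-6) + 2^(-10) + 2^(-10) + 2^(-10) + 2^(-10)
= 0.5 + 0.5 + 0.015625 + 0.015625 + 0.0009765625 + 0.0009765625 + 0.0009765625 + 0.0009765625
= 1.0352
Since 1.0352 > 1, prefix-free code does not exist


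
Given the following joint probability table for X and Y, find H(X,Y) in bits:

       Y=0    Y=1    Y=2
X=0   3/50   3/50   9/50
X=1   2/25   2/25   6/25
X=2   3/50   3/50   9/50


H(X,Y) = -Σ p(x,y) log₂ p(x,y)
  p(0,0)=3/50: -0.0600 × log₂(0.0600) = 0.2435
  p(0,1)=3/50: -0.0600 × log₂(0.0600) = 0.2435
  p(0,2)=9/50: -0.1800 × log₂(0.1800) = 0.4453
  p(1,0)=2/25: -0.0800 × log₂(0.0800) = 0.2915
  p(1,1)=2/25: -0.0800 × log₂(0.0800) = 0.2915
  p(1,2)=6/25: -0.2400 × log₂(0.2400) = 0.4941
  p(2,0)=3/50: -0.0600 × log₂(0.0600) = 0.2435
  p(2,1)=3/50: -0.0600 × log₂(0.0600) = 0.2435
  p(2,2)=9/50: -0.1800 × log₂(0.1800) = 0.4453
H(X,Y) = 2.9419 bits


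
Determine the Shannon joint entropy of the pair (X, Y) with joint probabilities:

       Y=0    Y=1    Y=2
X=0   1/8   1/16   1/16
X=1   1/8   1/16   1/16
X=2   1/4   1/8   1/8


H(X,Y) = -Σ p(x,y) log₂ p(x,y)
  p(0,0)=1/8: -0.1250 × log₂(0.1250) = 0.3750
  p(0,1)=1/16: -0.0625 × log₂(0.0625) = 0.2500
  p(0,2)=1/16: -0.0625 × log₂(0.0625) = 0.2500
  p(1,0)=1/8: -0.1250 × log₂(0.1250) = 0.3750
  p(1,1)=1/16: -0.0625 × log₂(0.0625) = 0.2500
  p(1,2)=1/16: -0.0625 × log₂(0.0625) = 0.2500
  p(2,0)=1/4: -0.2500 × log₂(0.2500) = 0.5000
  p(2,1)=1/8: -0.1250 × log₂(0.1250) = 0.3750
  p(2,2)=1/8: -0.1250 × log₂(0.1250) = 0.3750
H(X,Y) = 3.0000 bits


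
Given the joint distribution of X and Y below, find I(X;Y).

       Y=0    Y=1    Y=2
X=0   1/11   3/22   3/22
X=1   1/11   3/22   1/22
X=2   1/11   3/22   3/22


H(X) = 1.5726, H(Y) = 1.5644, H(X,Y) = 3.1060
I(X;Y) = H(X) + H(Y) - H(X,Y) = 0.0310 bits


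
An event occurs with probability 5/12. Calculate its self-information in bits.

Information content I(x) = -log₂(p(x))
I = -log₂(5/12) = -log₂(0.4167)
I = 1.2630 bits


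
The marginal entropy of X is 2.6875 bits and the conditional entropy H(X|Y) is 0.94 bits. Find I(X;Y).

I(X;Y) = H(X) - H(X|Y)
I(X;Y) = 2.6875 - 0.94 = 1.7475 bits


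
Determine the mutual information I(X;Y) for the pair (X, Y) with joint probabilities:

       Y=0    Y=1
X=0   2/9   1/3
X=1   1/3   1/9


H(X) = 0.9911, H(Y) = 0.9911, H(X,Y) = 1.8911
I(X;Y) = H(X) + H(Y) - H(X,Y) = 0.0911 bits


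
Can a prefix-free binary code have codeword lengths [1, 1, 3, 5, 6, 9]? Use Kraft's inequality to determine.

Kraft inequality: Σ 2^(-l_i) ≤ 1 for prefix-free code
Calculating: 2^(-1) + 2^(-1) + 2^(-3) + 2^(-5) + 2^(-6) + 2^(-9)
= 0.5 + 0.5 + 0.125 + 0.03125 + 0.015625 + 0.001953125
= 1.1738
Since 1.1738 > 1, prefix-free code does not exist


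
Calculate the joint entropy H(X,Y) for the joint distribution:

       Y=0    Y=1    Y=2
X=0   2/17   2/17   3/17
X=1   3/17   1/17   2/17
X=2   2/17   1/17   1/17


H(X,Y) = -Σ p(x,y) log₂ p(x,y)
  p(0,0)=2/17: -0.1176 × log₂(0.1176) = 0.3632
  p(0,1)=2/17: -0.1176 × log₂(0.1176) = 0.3632
  p(0,2)=3/17: -0.1765 × log₂(0.1765) = 0.4416
  p(1,0)=3/17: -0.1765 × log₂(0.1765) = 0.4416
  p(1,1)=1/17: -0.0588 × log₂(0.0588) = 0.2404
  p(1,2)=2/17: -0.1176 × log₂(0.1176) = 0.3632
  p(2,0)=2/17: -0.1176 × log₂(0.1176) = 0.3632
  p(2,1)=1/17: -0.0588 × log₂(0.0588) = 0.2404
  p(2,2)=1/17: -0.0588 × log₂(0.0588) = 0.2404
H(X,Y) = 3.0575 bits


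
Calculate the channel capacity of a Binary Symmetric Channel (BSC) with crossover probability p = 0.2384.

For BSC with error probability p:
C = 1 - H(p) where H(p) is binary entropy
H(0.2384) = -0.2384 × log₂(0.2384) - 0.7616 × log₂(0.7616)
H(p) = 0.7924
C = 1 - 0.7924 = 0.2076 bits/use


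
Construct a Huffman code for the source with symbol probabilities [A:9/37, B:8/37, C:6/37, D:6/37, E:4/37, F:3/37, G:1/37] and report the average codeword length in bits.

Huffman tree construction:
Combine smallest probabilities repeatedly
Resulting codes:
  A: 10 (length 2)
  B: 00 (length 2)
  C: 110 (length 3)
  D: 111 (length 3)
  E: 010 (length 3)
  F: 0111 (length 4)
  G: 0110 (length 4)
Average length = Σ p(s) × length(s) = 2.6486 bits


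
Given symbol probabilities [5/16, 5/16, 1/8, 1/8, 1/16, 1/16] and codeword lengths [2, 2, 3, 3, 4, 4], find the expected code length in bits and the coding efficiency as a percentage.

Average length L = Σ p_i × l_i = 2.5000 bits
Entropy H = 2.2988 bits
Efficiency η = H/L × 100% = 91.95%


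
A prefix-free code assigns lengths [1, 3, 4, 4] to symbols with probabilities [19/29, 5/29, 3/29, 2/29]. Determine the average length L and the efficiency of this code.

Average length L = Σ p_i × l_i = 1.8621 bits
Entropy H = 1.4416 bits
Efficiency η = H/L × 100% = 77.42%


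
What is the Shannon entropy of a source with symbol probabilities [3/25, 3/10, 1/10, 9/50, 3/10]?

H(X) = -Σ p(x) log₂ p(x)
  -3/25 × log₂(3/25) = 0.3671
  -3/10 × log₂(3/10) = 0.5211
  -1/10 × log₂(1/10) = 0.3322
  -9/50 × log₂(9/50) = 0.4453
  -3/10 × log₂(3/10) = 0.5211
H(X) = 2.1867 bits


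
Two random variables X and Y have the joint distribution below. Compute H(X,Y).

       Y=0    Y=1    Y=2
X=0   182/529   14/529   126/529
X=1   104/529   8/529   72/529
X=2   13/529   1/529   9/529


H(X,Y) = -Σ p(x,y) log₂ p(x,y)
  p(0,0)=182/529: -0.3440 × log₂(0.3440) = 0.5296
  p(0,1)=14/529: -0.0265 × log₂(0.0265) = 0.1387
  p(0,2)=126/529: -0.2382 × log₂(0.2382) = 0.4930
  p(1,0)=104/529: -0.1966 × log₂(0.1966) = 0.4614
  p(1,1)=8/529: -0.0151 × log₂(0.0151) = 0.0914
  p(1,2)=72/529: -0.1361 × log₂(0.1361) = 0.3916
  p(2,0)=13/529: -0.0246 × log₂(0.0246) = 0.1314
  p(2,1)=1/529: -0.0019 × log₂(0.0019) = 0.0171
  p(2,2)=9/529: -0.0170 × log₂(0.0170) = 0.1000
H(X,Y) = 2.3542 bits


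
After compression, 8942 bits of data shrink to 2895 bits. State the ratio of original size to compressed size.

Compression ratio = Original / Compressed
= 8942 / 2895 = 3.09:1


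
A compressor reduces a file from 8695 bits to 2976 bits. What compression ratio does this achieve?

Compression ratio = Original / Compressed
= 8695 / 2976 = 2.92:1


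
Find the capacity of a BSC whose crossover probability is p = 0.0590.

For BSC with error probability p:
C = 1 - H(p) where H(p) is binary entropy
H(0.0590) = -0.0590 × log₂(0.0590) - 0.9410 × log₂(0.9410)
H(p) = 0.3235
C = 1 - 0.3235 = 0.6765 bits/use


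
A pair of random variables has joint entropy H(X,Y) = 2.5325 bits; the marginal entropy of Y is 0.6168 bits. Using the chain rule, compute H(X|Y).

Chain rule: H(X,Y) = H(X|Y) + H(Y)
H(X|Y) = H(X,Y) - H(Y) = 2.5325 - 0.6168 = 1.9157 bits


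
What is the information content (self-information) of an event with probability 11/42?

Information content I(x) = -log₂(p(x))
I = -log₂(11/42) = -log₂(0.2619)
I = 1.9329 bits


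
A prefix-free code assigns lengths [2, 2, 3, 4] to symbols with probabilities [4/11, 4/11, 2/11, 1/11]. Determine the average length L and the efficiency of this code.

Average length L = Σ p_i × l_i = 2.3636 bits
Entropy H = 1.8231 bits
Efficiency η = H/L × 100% = 77.13%


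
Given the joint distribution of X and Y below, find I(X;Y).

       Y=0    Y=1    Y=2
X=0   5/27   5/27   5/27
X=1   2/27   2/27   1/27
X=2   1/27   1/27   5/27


H(X) = 1.4266, H(Y) = 1.5677, H(X,Y) = 2.8868
I(X;Y) = H(X) + H(Y) - H(X,Y) = 0.1075 bits


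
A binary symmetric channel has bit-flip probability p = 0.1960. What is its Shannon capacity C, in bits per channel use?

For BSC with error probability p:
C = 1 - H(p) where H(p) is binary entropy
H(0.1960) = -0.1960 × log₂(0.1960) - 0.8040 × log₂(0.8040)
H(p) = 0.7139
C = 1 - 0.7139 = 0.2861 bits/use


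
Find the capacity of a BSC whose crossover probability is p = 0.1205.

For BSC with error probability p:
C = 1 - H(p) where H(p) is binary entropy
H(0.1205) = -0.1205 × log₂(0.1205) - 0.8795 × log₂(0.8795)
H(p) = 0.5308
C = 1 - 0.5308 = 0.4692 bits/use


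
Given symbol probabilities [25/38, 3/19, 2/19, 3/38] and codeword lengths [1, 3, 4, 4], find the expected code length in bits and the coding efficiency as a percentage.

Average length L = Σ p_i × l_i = 1.8684 bits
Entropy H = 1.4490 bits
Efficiency η = H/L × 100% = 77.55%


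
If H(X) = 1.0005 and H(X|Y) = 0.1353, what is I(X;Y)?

I(X;Y) = H(X) - H(X|Y)
I(X;Y) = 1.0005 - 0.1353 = 0.8652 bits
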